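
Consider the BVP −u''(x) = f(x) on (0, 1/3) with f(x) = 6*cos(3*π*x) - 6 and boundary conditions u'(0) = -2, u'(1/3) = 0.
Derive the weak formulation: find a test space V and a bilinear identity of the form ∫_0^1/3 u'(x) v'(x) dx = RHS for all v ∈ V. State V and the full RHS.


V = H^1(0, 1/3) (v unrestricted at boundary; u is determined up to an additive constant); weak form: ∫_0^1/3 u'v' dx = ∫_0^1/3 (6*cos(3*π*x) - 6) v dx + 2·v(0) for all v ∈ V.

Multiply both sides by a test function v and integrate from 0 to 1/3:
  ∫_0^1/3 −u''(x) v(x) dx = ∫_0^1/3 f(x) v(x) dx.
Integrate the LHS by parts once:
  ∫_0^1/3 −u'' v dx = −[u'(x) v(x)]_0^1/3 + ∫_0^1/3 u'(x) v'(x) dx.
Thus ∫_0^1/3 u'(x) v'(x) dx = ∫_0^1/3 f(x) v(x) dx + [u'(x) v(x)]_0^1/3.
Choose V so that boundary terms are either known or forced to vanish.
u has inhomogeneous Neumann u'(0) = -2, u'(1/3) = 0. [u' v]_0^1/3 = (0)·v(1/3) − (-2)·v(0) = 2·v(0). Take V = H^1(0, 1/3); boundary term becomes part of RHS.
Weak formulation: find u (satisfying any essential BC) such that ∫_0^1/3 u'(x) v'(x) dx = ∫_0^1/3 f v dx + 2·v(0) for all v ∈ V (Neumann data are natural BCs: they enter the RHS as boundary terms).
Substituting f(x) = 6*cos(3*π*x) - 6, the right-hand side is ∫_0^1/3 (6*cos(3*π*x) - 6) v dx + 2·v(0).
Compatibility check (pure Neumann): taking v ≡ 1 ∈ V gives 0 = ∫_0^1/3 f dx + (0) − (-2), i.e. ∫_0^1/3 f dx must equal u'(0) − u'(1/3) = -2. Indeed ∫_0^1/3 (6*cos(3*π*x) - 6) dx = -2, so the data are compatible. The solution is then unique only up to an additive constant (fix it e.g. by requiring ∫_0^1/3 u dx = 0).


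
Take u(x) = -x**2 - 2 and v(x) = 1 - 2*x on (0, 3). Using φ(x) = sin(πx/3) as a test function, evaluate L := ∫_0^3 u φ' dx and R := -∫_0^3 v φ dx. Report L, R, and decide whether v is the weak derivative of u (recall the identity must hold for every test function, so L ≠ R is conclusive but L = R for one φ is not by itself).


LHS = 18/π, RHS = 12/π. No, v is not the weak derivative of u.

u(x) = -x**2 - 2, classical derivative u'(x) = -2*x.
φ(x) = sin(πx/3), so φ'(x) = π*cos(π*x/3)/3.
Note φ(0) = φ(3) = 0, so the boundary term u·φ vanishes.
LHS = ∫_0^3 u(x) φ'(x) dx = ∫_0^3 (-π*x^2*cos(π*x/3)/3 - 2*π*cos(π*x/3)/3) dx. Term by term:
  ∫_0^3 -2*π*cos(π*x/3)/3 dx = 0;  ∫_0^3 -π*x^2*cos(π*x/3)/3 dx = 18/π.
Sum: 0 + 18/π = 18/π.
So LHS = 18/π.
∫_0^3 v(x) φ(x) dx = ∫_0^3 (-2*x*sin(π*x/3) + sin(π*x/3)) dx. Term by term:
  ∫_0^3 -2*x*sin(π*x/3) dx = -18/π;  ∫_0^3 sin(π*x/3) dx = 6/π.
Sum: -18/π + 6/π = -12/π.
So RHS = -∫_0^3 v(x) φ(x) dx = 12/π.
LHS − RHS = 6/π ≠ 0, so the identity fails.
(For a valid weak derivative the identity must hold for EVERY test function, in particular this one. The failure shows v is NOT the weak derivative of u.)
Correct weak derivative would be u'(x) = -2*x.


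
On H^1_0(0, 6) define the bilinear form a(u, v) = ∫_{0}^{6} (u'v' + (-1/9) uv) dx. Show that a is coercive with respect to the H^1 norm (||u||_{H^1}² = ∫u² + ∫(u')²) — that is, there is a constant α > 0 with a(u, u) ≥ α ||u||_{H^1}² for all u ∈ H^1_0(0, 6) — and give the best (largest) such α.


α = (-4 + π^2)/(π^2 + 36)

Coercivity of a(·,·) on H^1_0(0, 6) means a(u, u) ≥ α ||u||_{H^1}² for every u ∈ H^1_0.
The interval has length L = 6, and Poincaré/coercivity depend only on L. Here a(u, u) = ∫(u')² + (-1/9)·∫u².
Here c = -1/9 < 0 with |c| < (π/L)² = π^2/36, so coercivity still holds. The condition a(u,u) ≥ α||u||_{H^1}² reads (1−α)∫(u')² ≥ (α−c)∫u². Any admissible α is ≤ 1 (rapidly oscillating u have ∫u²/∫(u')² → 0), and α = 1 would force 0 ≥ (1−c)∫u², impossible since c < 1; so 1−α > 0. By the sharp Poincaré inequality on H^1_0 of an interval of length L, ∫(u')² ≥ (π/L)²∫u² with equality for the first sine mode sin(π(x−x₀)/L) (x₀ the left endpoint), so the inequality holds for all u iff (1−α)(π/L)² ≥ α − c, i.e. α ≤ ((π/L)² + c)/((π/L)² + 1) = (1 + c(L/π)²)/(1 + (L/π)²). (Direct route, valid since c ≤ 0: Poincaré gives c∫u² ≥ c(L/π)²∫(u')², so a(u,u) ≥ (1 + c(L/π)²)∫(u')², while ||u||_{H^1}² ≤ (1 + (L/π)²)∫(u')²; dividing yields the same α.) With (π/L)² = π^2/36 and c = -1/9, the largest admissible constant is α = ((π/L)² + c)/((π/L)² + 1).
Simplifying, α = (-4 + π^2)/(π^2 + 36).


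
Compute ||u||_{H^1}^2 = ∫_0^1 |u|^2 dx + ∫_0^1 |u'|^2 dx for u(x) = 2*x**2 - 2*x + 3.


||u||_{H^1}^2 = 127/15

The H^1 norm (squared) on an interval (0, L) is
  ||u||_{H^1}^2 = ∫_0^L u(x)^2 dx + ∫_0^L u'(x)^2 dx.
Compute u'(x) = 4*x - 2.
Then u(x)^2 = 4*x**4 - 8*x**3 + 16*x**2 - 12*x + 9 and u'(x)^2 = 16*x**2 - 16*x + 4.
Integrate each monomial from 0 to 1 using ∫_0^1 c·x^n dx = c·1^(n+1)/(n+1):
  ∫_0^1 u(x)^2 dx = ∫_0^1 (4*x^4 - 8*x^3 + 16*x^2 - 12*x + 9) dx. Term by term:
    ∫_0^1 4*x^4 dx = 4/5;  ∫_0^1 -8*x^3 dx = -2;  ∫_0^1 16*x^2 dx = 16/3;
    ∫_0^1 -12*x dx = -6;  ∫_0^1 9 dx = 9.
  Sum: 4/5 − 2 + 16/3 − 6 + 9 = 107/15.
  ∫_0^1 u'(x)^2 dx = ∫_0^1 (16*x^2 - 16*x + 4) dx. Term by term:
    ∫_0^1 16*x^2 dx = 16/3;  ∫_0^1 -16*x dx = -8;  ∫_0^1 4 dx = 4.
  Sum: 16/3 − 8 + 4 = 4/3.
Adding: ||u||_{H^1}^2 = 107/15 + 4/3 = 127/15.


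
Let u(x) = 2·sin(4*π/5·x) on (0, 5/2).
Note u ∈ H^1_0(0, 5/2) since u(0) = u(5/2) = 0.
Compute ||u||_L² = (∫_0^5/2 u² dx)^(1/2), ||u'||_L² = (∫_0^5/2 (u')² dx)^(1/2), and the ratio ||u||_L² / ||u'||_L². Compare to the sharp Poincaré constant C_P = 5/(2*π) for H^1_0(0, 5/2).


||u||_L² / ||u'||_L² = 5/(4*π) < C_P = 5/(2*π).

u(x) = 2·sin(4*π/5·x), so u'(x) = 8*π*cos(4*π*x/5)/5.
Writing u(x) = A·sin(kπx/L) with A = 2 and k = 2, use ∫_0^L sin²(kπx/L) dx = L/2 and ∫_0^L cos²(kπx/L) dx = L/2.
u² = 4·sin²(4*π/5·x) and (u')² = 64*π^2/25·cos²(4*π/5·x), and each of sin², cos² integrates to L/2 = 5/4 over (0, 5/2).
∫_0^5/2 u² dx = 5, so ||u||_L² = sqrt(5).
∫_0^5/2 (u')² dx = 16*π^2/5, so ||u'||_L² = 4*sqrt(5)*π/5.
Ratio ||u||_L² / ||u'||_L² = 5/(4*π).
Sharp Poincaré constant on H^1_0(0, 5/2) is C_P = L/π = 5/(2*π), achieved by sin(2*π/5·x).
This is the k = 2 harmonic; the ratio L/(kπ) is strictly less than C_P = L/π, consistent with the sharp inequality ||u||_L² ≤ C_P ||u'||_L².


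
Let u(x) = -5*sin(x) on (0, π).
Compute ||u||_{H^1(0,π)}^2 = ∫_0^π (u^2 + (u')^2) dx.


||u||_{H^1(0,π)}^2 = 25*π

u'(x) = -5*cos(x).
Expand u² and (u')² and integrate term by term on (0, π), using: for integers n ≥ 1, ∫_0^π sin²(nx) dx = ∫_0^π cos²(nx) dx = π/2; for n ≠ n', ∫_0^π sin(nx)sin(n'x) dx = ∫_0^π cos(nx)cos(n'x) dx = 0; and by product-to-sum, ∫_0^π sin(nx)cos(n'x) dx = ½∫_0^π [sin((n+n')x) + sin((n−n')x)] dx, which is 0 when n+n' is even and 2n/(n²−n'²) when n+n' is odd (it need not vanish on (0, π)).
  u² squared terms: (-5)²·∫sin(x)² dx = 25·π/2 = 25*π/2.
  So ∫_0^π u² dx = 25*π/2.
  (u')² squared terms: (-5)²·∫cos(x)² dx = 25·π/2 = 25*π/2.
  So ∫_0^π (u')² dx = 25*π/2.
||u||_{H^1}^2 = (25*π/2) + (25*π/2) = 25*π.


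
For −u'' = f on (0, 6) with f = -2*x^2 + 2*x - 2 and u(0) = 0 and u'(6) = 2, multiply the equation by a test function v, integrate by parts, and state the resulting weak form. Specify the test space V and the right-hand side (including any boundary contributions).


V = {v ∈ H^1(0, 6) : v(0) = 0} (test functions vanish at x = 0 where u is specified); weak form: ∫_0^6 u'v' dx = ∫_0^6 (-2*x^2 + 2*x - 2) v dx + 2·v(6) for all v ∈ V.

Multiply both sides by a test function v and integrate from 0 to 6:
  ∫_0^6 −u''(x) v(x) dx = ∫_0^6 f(x) v(x) dx.
Integrate the LHS by parts once:
  ∫_0^6 −u'' v dx = −[u'(x) v(x)]_0^6 + ∫_0^6 u'(x) v'(x) dx.
Thus ∫_0^6 u'(x) v'(x) dx = ∫_0^6 f(x) v(x) dx + [u'(x) v(x)]_0^6.
Choose V so that boundary terms are either known or forced to vanish.
Mixed BC: u(0) = 0 (Dirichlet) and u'(6) = 2 (Neumann). Define V = {v ∈ H^1(0, 6) : v(0) = 0}. Then [u' v]_0^6 = u'(6)·v(6) − u'(0)·0 = 2·v(6).
Weak formulation: find u (satisfying any essential BC) such that ∫_0^6 u'(x) v'(x) dx = ∫_0^6 f v dx + 2·v(6) for all v ∈ V (Dirichlet at 0 absorbed into V; Neumann datum at x = 6 contributes the boundary term).
Substituting f(x) = -2*x^2 + 2*x - 2, the right-hand side is ∫_0^6 (-2*x^2 + 2*x - 2) v dx + 2·v(6).


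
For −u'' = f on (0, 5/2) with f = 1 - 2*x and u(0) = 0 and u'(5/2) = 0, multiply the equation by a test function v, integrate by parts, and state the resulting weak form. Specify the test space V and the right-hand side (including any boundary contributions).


V = {v ∈ H^1(0, 5/2) : v(0) = 0} (test functions vanish at x = 0 where u is specified); weak form: ∫_0^5/2 u'v' dx = ∫_0^5/2 (1 - 2*x) v dx for all v ∈ V.

Multiply both sides by a test function v and integrate from 0 to 5/2:
  ∫_0^5/2 −u''(x) v(x) dx = ∫_0^5/2 f(x) v(x) dx.
Integrate the LHS by parts once:
  ∫_0^5/2 −u'' v dx = −[u'(x) v(x)]_0^5/2 + ∫_0^5/2 u'(x) v'(x) dx.
Thus ∫_0^5/2 u'(x) v'(x) dx = ∫_0^5/2 f(x) v(x) dx + [u'(x) v(x)]_0^5/2.
Choose V so that boundary terms are either known or forced to vanish.
Mixed BC: u(0) = 0 (Dirichlet) and u'(5/2) = 0 (Neumann). Define V = {v ∈ H^1(0, 5/2) : v(0) = 0}. Then [u' v]_0^5/2 = u'(5/2)·v(5/2) − u'(0)·0 = 0.
Weak formulation: find u (satisfying any essential BC) such that ∫_0^5/2 u'(x) v'(x) dx = ∫_0^5/2 f v dx for all v ∈ V (Dirichlet at 0 absorbed into V; the Neumann datum at x = 5/2 is zero, so no boundary term remains).
Substituting f(x) = 1 - 2*x, the right-hand side is ∫_0^5/2 (1 - 2*x) v dx.


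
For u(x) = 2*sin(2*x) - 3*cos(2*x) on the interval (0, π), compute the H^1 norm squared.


||u||_{H^1(0,π)}^2 = 65*π/2

u'(x) = 6*sin(2*x) + 4*cos(2*x).
Expand u² and (u')² and integrate term by term on (0, π), using: for integers n ≥ 1, ∫_0^π sin²(nx) dx = ∫_0^π cos²(nx) dx = π/2; for n ≠ n', ∫_0^π sin(nx)sin(n'x) dx = ∫_0^π cos(nx)cos(n'x) dx = 0; and by product-to-sum, ∫_0^π sin(nx)cos(n'x) dx = ½∫_0^π [sin((n+n')x) + sin((n−n')x)] dx, which is 0 when n+n' is even and 2n/(n²−n'²) when n+n' is odd (it need not vanish on (0, π)).
  u² squared terms: (-3)²·∫cos(2x)² dx = 9·π/2 = 9*π/2;  (2)²·∫sin(2x)² dx = 4·π/2 = 2*π.
  u² cross terms: 2·(-3)·(2)·∫cos(2x)·sin(2x) dx = -12·(0) = 0.
  So ∫_0^π u² dx = 9*π/2 + 2*π + 0 = 13*π/2.
  (u')² squared terms: (4)²·∫cos(2x)² dx = 16·π/2 = 8*π;  (6)²·∫sin(2x)² dx = 36·π/2 = 18*π.
  (u')² cross terms: 2·(4)·(6)·∫cos(2x)·sin(2x) dx = 48·(0) = 0.
  So ∫_0^π (u')² dx = 8*π + 18*π + 0 = 26*π.
||u||_{H^1}^2 = (13*π/2) + (26*π) = 65*π/2.


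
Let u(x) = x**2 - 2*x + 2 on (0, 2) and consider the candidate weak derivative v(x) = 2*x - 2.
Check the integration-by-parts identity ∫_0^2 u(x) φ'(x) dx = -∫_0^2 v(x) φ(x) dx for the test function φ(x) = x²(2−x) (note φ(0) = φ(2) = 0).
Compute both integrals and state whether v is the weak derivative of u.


LHS = -8/15, RHS = -8/15. Yes, v = u' weakly.

u(x) = x**2 - 2*x + 2, classical derivative u'(x) = 2*x - 2.
φ(x) = x²(2−x), so φ'(x) = x*(4 - 3*x).
Note φ(0) = φ(2) = 0, so the boundary term u·φ vanishes.
LHS = ∫_0^2 u(x) φ'(x) dx = ∫_0^2 (-3*x^4 + 10*x^3 - 14*x^2 + 8*x) dx. Term by term:
  ∫_0^2 -3*x^4 dx = -96/5;  ∫_0^2 10*x^3 dx = 40;  ∫_0^2 -14*x^2 dx = -112/3;
  ∫_0^2 8*x dx = 16.
Sum: -96/5 + 40 − 112/3 + 16 = -8/15.
So LHS = -8/15.
∫_0^2 v(x) φ(x) dx = ∫_0^2 (-2*x^4 + 6*x^3 - 4*x^2) dx. Term by term:
  ∫_0^2 -2*x^4 dx = -64/5;  ∫_0^2 6*x^3 dx = 24;  ∫_0^2 -4*x^2 dx = -32/3.
Sum: -64/5 + 24 − 32/3 = 8/15.
So RHS = -∫_0^2 v(x) φ(x) dx = -8/15.
LHS = RHS, so the identity holds for this test φ.
Moreover u is smooth here and v(x) = u'(x) = 2*x - 2 pointwise, so the identity holds for every test function. Hence v is the weak derivative of u.


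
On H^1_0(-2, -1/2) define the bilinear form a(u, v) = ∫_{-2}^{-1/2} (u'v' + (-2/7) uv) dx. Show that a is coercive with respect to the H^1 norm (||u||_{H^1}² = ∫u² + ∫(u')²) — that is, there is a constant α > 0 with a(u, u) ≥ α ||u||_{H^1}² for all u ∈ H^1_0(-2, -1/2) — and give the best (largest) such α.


α = 2*(-9 + 14*π^2)/(7*(9 + 4*π^2))

Coercivity of a(·,·) on H^1_0(-2, -1/2) means a(u, u) ≥ α ||u||_{H^1}² for every u ∈ H^1_0.
The interval has length L = 3/2, and Poincaré/coercivity depend only on L. Here a(u, u) = ∫(u')² + (-2/7)·∫u².
Here c = -2/7 < 0 with |c| < (π/L)² = 4*π^2/9, so coercivity still holds. The condition a(u,u) ≥ α||u||_{H^1}² reads (1−α)∫(u')² ≥ (α−c)∫u². Any admissible α is ≤ 1 (rapidly oscillating u have ∫u²/∫(u')² → 0), and α = 1 would force 0 ≥ (1−c)∫u², impossible since c < 1; so 1−α > 0. By the sharp Poincaré inequality on H^1_0 of an interval of length L, ∫(u')² ≥ (π/L)²∫u² with equality for the first sine mode sin(π(x−x₀)/L) (x₀ the left endpoint), so the inequality holds for all u iff (1−α)(π/L)² ≥ α − c, i.e. α ≤ ((π/L)² + c)/((π/L)² + 1) = (1 + c(L/π)²)/(1 + (L/π)²). (Direct route, valid since c ≤ 0: Poincaré gives c∫u² ≥ c(L/π)²∫(u')², so a(u,u) ≥ (1 + c(L/π)²)∫(u')², while ||u||_{H^1}² ≤ (1 + (L/π)²)∫(u')²; dividing yields the same α.) With (π/L)² = 4*π^2/9 and c = -2/7, the largest admissible constant is α = ((π/L)² + c)/((π/L)² + 1).
Simplifying, α = 2*(-9 + 14*π^2)/(7*(9 + 4*π^2)).


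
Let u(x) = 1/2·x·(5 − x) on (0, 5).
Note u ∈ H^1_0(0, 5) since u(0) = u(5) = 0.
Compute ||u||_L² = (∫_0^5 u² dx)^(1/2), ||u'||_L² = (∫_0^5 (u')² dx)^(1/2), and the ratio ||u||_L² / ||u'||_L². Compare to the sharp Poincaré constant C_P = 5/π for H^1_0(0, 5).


||u||_L² / ||u'||_L² = sqrt(10)/2 < C_P = 5/π.

u(x) = 1/2·x·(5 − x), so u'(x) = 5/2 - x.
u(x) = 1/2·x·(5 − x) vanishes at x = 0 and x = 5, so u ∈ H^1_0(0, 5). Differentiate via the product rule and integrate the resulting polynomials term by term.
  ∫_0^5 u² dx = ∫_0^5 (x^4/4 - 5*x^3/2 + 25*x^2/4) dx. Term by term:
    ∫_0^5 x^4/4 dx = 625/4;  ∫_0^5 -5*x^3/2 dx = -3125/8;  ∫_0^5 25*x^2/4 dx = 3125/12.
  Sum: 625/4 − 3125/8 + 3125/12 = 625/24.
  ∫_0^5 (u')² dx = ∫_0^5 (x^2 - 5*x + 25/4) dx. Term by term:
    ∫_0^5 x^2 dx = 125/3;  ∫_0^5 -5*x dx = -125/2;  ∫_0^5 25/4 dx = 125/4.
  Sum: 125/3 − 125/2 + 125/4 = 125/12.
∫_0^5 u² dx = 625/24, so ||u||_L² = 25*sqrt(6)/12.
∫_0^5 (u')² dx = 125/12, so ||u'||_L² = 5*sqrt(15)/6.
Ratio ||u||_L² / ||u'||_L² = sqrt(10)/2.
Sharp Poincaré constant on H^1_0(0, 5) is C_P = L/π = 5/π, achieved by sin(π/5·x).
A polynomial bump cannot attain the sharp Poincaré constant (only the first sine eigenfunction does), so the ratio is strictly less than C_P, consistent with ||u||_L² ≤ C_P ||u'||_L².


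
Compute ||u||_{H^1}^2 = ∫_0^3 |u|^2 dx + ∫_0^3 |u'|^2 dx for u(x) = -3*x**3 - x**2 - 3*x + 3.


||u||_{H^1}^2 = 66240/7

The H^1 norm (squared) on an interval (0, L) is
  ||u||_{H^1}^2 = ∫_0^L u(x)^2 dx + ∫_0^L u'(x)^2 dx.
Compute u'(x) = -9*x**2 - 2*x - 3.
Then u(x)^2 = 9*x**6 + 6*x**5 + 19*x**4 - 12*x**3 + 3*x**2 - 18*x + 9 and u'(x)^2 = 81*x**4 + 36*x**3 + 58*x**2 + 12*x + 9.
Integrate each monomial from 0 to 3 using ∫_0^3 c·x^n dx = c·3^(n+1)/(n+1):
  ∫_0^3 u(x)^2 dx = ∫_0^3 (9*x^6 + 6*x^5 + 19*x^4 - 12*x^3 + 3*x^2 - 18*x + 9) dx. Term by term:
    ∫_0^3 9*x^6 dx = 19683/7;  ∫_0^3 6*x^5 dx = 729;  ∫_0^3 19*x^4 dx = 4617/5;
    ∫_0^3 -12*x^3 dx = -243;  ∫_0^3 3*x^2 dx = 27;  ∫_0^3 -18*x dx = -81;
    ∫_0^3 9 dx = 27.
  Sum: 19683/7 + 729 + 4617/5 − 243 + 27 − 81 + 27 = 146799/35.
  ∫_0^3 u'(x)^2 dx = ∫_0^3 (81*x^4 + 36*x^3 + 58*x^2 + 12*x + 9) dx. Term by term:
    ∫_0^3 81*x^4 dx = 19683/5;  ∫_0^3 36*x^3 dx = 729;  ∫_0^3 58*x^2 dx = 522;
    ∫_0^3 12*x dx = 54;  ∫_0^3 9 dx = 27.
  Sum: 19683/5 + 729 + 522 + 54 + 27 = 26343/5.
Adding: ||u||_{H^1}^2 = 146799/35 + 26343/5 = 66240/7.


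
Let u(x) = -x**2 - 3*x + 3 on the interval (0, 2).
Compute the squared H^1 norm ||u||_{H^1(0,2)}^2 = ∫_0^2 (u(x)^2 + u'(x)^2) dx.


||u||_{H^1}^2 = 1096/15

The H^1 norm (squared) on an interval (0, L) is
  ||u||_{H^1}^2 = ∫_0^L u(x)^2 dx + ∫_0^L u'(x)^2 dx.
Compute u'(x) = -2*x - 3.
Then u(x)^2 = x**4 + 6*x**3 + 3*x**2 - 18*x + 9 and u'(x)^2 = 4*x**2 + 12*x + 9.
Integrate each monomial from 0 to 2 using ∫_0^2 c·x^n dx = c·2^(n+1)/(n+1):
  ∫_0^2 u(x)^2 dx = ∫_0^2 (x^4 + 6*x^3 + 3*x^2 - 18*x + 9) dx. Term by term:
    ∫_0^2 x^4 dx = 32/5;  ∫_0^2 6*x^3 dx = 24;  ∫_0^2 3*x^2 dx = 8;
    ∫_0^2 -18*x dx = -36;  ∫_0^2 9 dx = 18.
  Sum: 32/5 + 24 + 8 − 36 + 18 = 102/5.
  ∫_0^2 u'(x)^2 dx = ∫_0^2 (4*x^2 + 12*x + 9) dx. Term by term:
    ∫_0^2 4*x^2 dx = 32/3;  ∫_0^2 12*x dx = 24;  ∫_0^2 9 dx = 18.
  Sum: 32/3 + 24 + 18 = 158/3.
Adding: ||u||_{H^1}^2 = 102/5 + 158/3 = 1096/15.


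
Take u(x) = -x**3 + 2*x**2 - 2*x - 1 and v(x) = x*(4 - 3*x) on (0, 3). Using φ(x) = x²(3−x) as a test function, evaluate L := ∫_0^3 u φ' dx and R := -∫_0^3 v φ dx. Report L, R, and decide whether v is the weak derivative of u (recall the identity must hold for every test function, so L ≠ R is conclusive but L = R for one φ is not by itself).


LHS = 189/5, RHS = 243/10. No, v is not the weak derivative of u.

u(x) = -x**3 + 2*x**2 - 2*x - 1, classical derivative u'(x) = -3*x**2 + 4*x - 2.
φ(x) = x²(3−x), so φ'(x) = 3*x*(2 - x).
Note φ(0) = φ(3) = 0, so the boundary term u·φ vanishes.
LHS = ∫_0^3 u(x) φ'(x) dx = ∫_0^3 (3*x^5 - 12*x^4 + 18*x^3 - 9*x^2 - 6*x) dx. Term by term:
  ∫_0^3 3*x^5 dx = 729/2;  ∫_0^3 -12*x^4 dx = -2916/5;  ∫_0^3 18*x^3 dx = 729/2;
  ∫_0^3 -9*x^2 dx = -81;  ∫_0^3 -6*x dx = -27.
Sum: 729/2 − 2916/5 + 729/2 − 81 − 27 = 189/5.
So LHS = 189/5.
∫_0^3 v(x) φ(x) dx = ∫_0^3 (3*x^5 - 13*x^4 + 12*x^3) dx. Term by term:
  ∫_0^3 3*x^5 dx = 729/2;  ∫_0^3 -13*x^4 dx = -3159/5;  ∫_0^3 12*x^3 dx = 243.
Sum: 729/2 − 3159/5 + 243 = -243/10.
So RHS = -∫_0^3 v(x) φ(x) dx = 243/10.
LHS − RHS = 27/2 ≠ 0, so the identity fails.
(For a valid weak derivative the identity must hold for EVERY test function, in particular this one. The failure shows v is NOT the weak derivative of u.)
Correct weak derivative would be u'(x) = -3*x**2 + 4*x - 2.


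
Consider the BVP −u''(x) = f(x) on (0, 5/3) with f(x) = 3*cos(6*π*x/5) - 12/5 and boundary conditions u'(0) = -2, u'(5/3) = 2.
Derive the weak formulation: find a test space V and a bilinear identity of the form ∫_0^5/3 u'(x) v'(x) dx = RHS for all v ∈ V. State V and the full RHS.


V = H^1(0, 5/3) (v unrestricted at boundary; u is determined up to an additive constant); weak form: ∫_0^5/3 u'v' dx = ∫_0^5/3 (3*cos(6*π*x/5) - 12/5) v dx + 2·v(5/3) + 2·v(0) for all v ∈ V.

Multiply both sides by a test function v and integrate from 0 to 5/3:
  ∫_0^5/3 −u''(x) v(x) dx = ∫_0^5/3 f(x) v(x) dx.
Integrate the LHS by parts once:
  ∫_0^5/3 −u'' v dx = −[u'(x) v(x)]_0^5/3 + ∫_0^5/3 u'(x) v'(x) dx.
Thus ∫_0^5/3 u'(x) v'(x) dx = ∫_0^5/3 f(x) v(x) dx + [u'(x) v(x)]_0^5/3.
Choose V so that boundary terms are either known or forced to vanish.
u has inhomogeneous Neumann u'(0) = -2, u'(5/3) = 2. [u' v]_0^5/3 = (2)·v(5/3) − (-2)·v(0) = 2·v(5/3) + 2·v(0). Take V = H^1(0, 5/3); boundary term becomes part of RHS.
Weak formulation: find u (satisfying any essential BC) such that ∫_0^5/3 u'(x) v'(x) dx = ∫_0^5/3 f v dx + 2·v(5/3) + 2·v(0) for all v ∈ V (Neumann data are natural BCs: they enter the RHS as boundary terms).
Substituting f(x) = 3*cos(6*π*x/5) - 12/5, the right-hand side is ∫_0^5/3 (3*cos(6*π*x/5) - 12/5) v dx + 2·v(5/3) + 2·v(0).
Compatibility check (pure Neumann): taking v ≡ 1 ∈ V gives 0 = ∫_0^5/3 f dx + (2) − (-2), i.e. ∫_0^5/3 f dx must equal u'(0) − u'(5/3) = -4. Indeed ∫_0^5/3 (3*cos(6*π*x/5) - 12/5) dx = -4, so the data are compatible. The solution is then unique only up to an additive constant (fix it e.g. by requiring ∫_0^5/3 u dx = 0).


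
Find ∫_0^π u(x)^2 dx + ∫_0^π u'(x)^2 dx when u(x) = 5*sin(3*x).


||u||_{H^1(0,π)}^2 = 125*π

u'(x) = 15*cos(3*x).
Expand u² and (u')² and integrate term by term on (0, π), using: for integers n ≥ 1, ∫_0^π sin²(nx) dx = ∫_0^π cos²(nx) dx = π/2; for n ≠ n', ∫_0^π sin(nx)sin(n'x) dx = ∫_0^π cos(nx)cos(n'x) dx = 0; and by product-to-sum, ∫_0^π sin(nx)cos(n'x) dx = ½∫_0^π [sin((n+n')x) + sin((n−n')x)] dx, which is 0 when n+n' is even and 2n/(n²−n'²) when n+n' is odd (it need not vanish on (0, π)).
  u² squared terms: (5)²·∫sin(3x)² dx = 25·π/2 = 25*π/2.
  So ∫_0^π u² dx = 25*π/2.
  (u')² squared terms: (15)²·∫cos(3x)² dx = 225·π/2 = 225*π/2.
  So ∫_0^π (u')² dx = 225*π/2.
||u||_{H^1}^2 = (25*π/2) + (225*π/2) = 125*π.


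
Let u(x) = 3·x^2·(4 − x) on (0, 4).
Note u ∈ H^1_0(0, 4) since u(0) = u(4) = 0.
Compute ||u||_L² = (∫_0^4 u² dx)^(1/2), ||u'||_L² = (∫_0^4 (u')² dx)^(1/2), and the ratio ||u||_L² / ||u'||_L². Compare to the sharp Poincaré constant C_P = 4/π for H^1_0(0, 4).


||u||_L² / ||u'||_L² = 2*sqrt(14)/7 < C_P = 4/π.

u(x) = 3·x^2·(4 − x), so u'(x) = 3*x*(8 - 3*x).
u(x) = 3·x^2·(4 − x) vanishes at x = 0 and x = 4, so u ∈ H^1_0(0, 4). Differentiate via the product rule and integrate the resulting polynomials term by term.
  ∫_0^4 u² dx = ∫_0^4 (9*x^6 - 72*x^5 + 144*x^4) dx. Term by term:
    ∫_0^4 9*x^6 dx = 147456/7;  ∫_0^4 -72*x^5 dx = -49152;  ∫_0^4 144*x^4 dx = 147456/5.
  Sum: 147456/7 − 49152 + 147456/5 = 49152/35.
  ∫_0^4 (u')² dx = ∫_0^4 (81*x^4 - 432*x^3 + 576*x^2) dx. Term by term:
    ∫_0^4 81*x^4 dx = 82944/5;  ∫_0^4 -432*x^3 dx = -27648;  ∫_0^4 576*x^2 dx = 12288.
  Sum: 82944/5 − 27648 + 12288 = 6144/5.
∫_0^4 u² dx = 49152/35, so ||u||_L² = 128*sqrt(105)/35.
∫_0^4 (u')² dx = 6144/5, so ||u'||_L² = 32*sqrt(30)/5.
Ratio ||u||_L² / ||u'||_L² = 2*sqrt(14)/7.
Sharp Poincaré constant on H^1_0(0, 4) is C_P = L/π = 4/π, achieved by sin(π/4·x).
A polynomial bump cannot attain the sharp Poincaré constant (only the first sine eigenfunction does), so the ratio is strictly less than C_P, consistent with ||u||_L² ≤ C_P ||u'||_L².


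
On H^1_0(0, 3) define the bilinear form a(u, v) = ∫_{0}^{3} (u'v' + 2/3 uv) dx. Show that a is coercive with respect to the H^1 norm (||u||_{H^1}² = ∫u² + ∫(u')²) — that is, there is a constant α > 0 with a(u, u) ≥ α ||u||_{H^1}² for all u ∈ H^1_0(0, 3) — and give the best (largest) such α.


α = (6 + π^2)/(9 + π^2)

Coercivity of a(·,·) on H^1_0(0, 3) means a(u, u) ≥ α ||u||_{H^1}² for every u ∈ H^1_0.
The interval has length L = 3, and Poincaré/coercivity depend only on L. Here a(u, u) = ∫(u')² + (2/3)·∫u².
Here 0 < c = 2/3 < 1. The condition a(u,u) ≥ α||u||_{H^1}² reads (1−α)∫(u')² ≥ (α−c)∫u². Any admissible α is ≤ 1 (rapidly oscillating u have ∫u²/∫(u')² → 0), and α = 1 would force 0 ≥ (1−c)∫u², impossible since c < 1; so 1−α > 0. By the sharp Poincaré inequality on H^1_0 of an interval of length L, ∫(u')² ≥ (π/L)²∫u² with equality for the first sine mode sin(π(x−x₀)/L) (x₀ the left endpoint), so the inequality holds for all u iff (1−α)(π/L)² ≥ α − c, i.e. α ≤ ((π/L)² + c)/((π/L)² + 1) = (1 + c(L/π)²)/(1 + (L/π)²). With (π/L)² = π^2/9 and c = 2/3, the largest admissible constant is α = ((π/L)² + c)/((π/L)² + 1).
Simplifying, α = (6 + π^2)/(9 + π^2).


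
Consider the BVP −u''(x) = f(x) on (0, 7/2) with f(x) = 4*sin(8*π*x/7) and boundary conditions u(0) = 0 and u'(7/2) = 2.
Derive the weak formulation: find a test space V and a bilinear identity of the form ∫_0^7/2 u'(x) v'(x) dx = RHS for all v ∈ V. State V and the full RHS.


V = {v ∈ H^1(0, 7/2) : v(0) = 0} (test functions vanish at x = 0 where u is specified); weak form: ∫_0^7/2 u'v' dx = ∫_0^7/2 (4*sin(8*π*x/7)) v dx + 2·v(7/2) for all v ∈ V.

Multiply both sides by a test function v and integrate from 0 to 7/2:
  ∫_0^7/2 −u''(x) v(x) dx = ∫_0^7/2 f(x) v(x) dx.
Integrate the LHS by parts once:
  ∫_0^7/2 −u'' v dx = −[u'(x) v(x)]_0^7/2 + ∫_0^7/2 u'(x) v'(x) dx.
Thus ∫_0^7/2 u'(x) v'(x) dx = ∫_0^7/2 f(x) v(x) dx + [u'(x) v(x)]_0^7/2.
Choose V so that boundary terms are either known or forced to vanish.
Mixed BC: u(0) = 0 (Dirichlet) and u'(7/2) = 2 (Neumann). Define V = {v ∈ H^1(0, 7/2) : v(0) = 0}. Then [u' v]_0^7/2 = u'(7/2)·v(7/2) − u'(0)·0 = 2·v(7/2).
Weak formulation: find u (satisfying any essential BC) such that ∫_0^7/2 u'(x) v'(x) dx = ∫_0^7/2 f v dx + 2·v(7/2) for all v ∈ V (Dirichlet at 0 absorbed into V; Neumann datum at x = 7/2 contributes the boundary term).
Substituting f(x) = 4*sin(8*π*x/7), the right-hand side is ∫_0^7/2 (4*sin(8*π*x/7)) v dx + 2·v(7/2).


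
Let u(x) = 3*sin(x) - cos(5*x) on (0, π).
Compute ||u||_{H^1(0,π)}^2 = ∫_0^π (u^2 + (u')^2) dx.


||u||_{H^1(0,π)}^2 = 22*π

u'(x) = 5*sin(5*x) + 3*cos(x).
Expand u² and (u')² and integrate term by term on (0, π), using: for integers n ≥ 1, ∫_0^π sin²(nx) dx = ∫_0^π cos²(nx) dx = π/2; for n ≠ n', ∫_0^π sin(nx)sin(n'x) dx = ∫_0^π cos(nx)cos(n'x) dx = 0; and by product-to-sum, ∫_0^π sin(nx)cos(n'x) dx = ½∫_0^π [sin((n+n')x) + sin((n−n')x)] dx, which is 0 when n+n' is even and 2n/(n²−n'²) when n+n' is odd (it need not vanish on (0, π)).
  u² squared terms: (-1)²·∫cos(5x)² dx = 1·π/2 = π/2;  (3)²·∫sin(x)² dx = 9·π/2 = 9*π/2.
  u² cross terms: 2·(-1)·(3)·∫cos(5x)·sin(x) dx = -6·(0) = 0.
  So ∫_0^π u² dx = π/2 + 9*π/2 + 0 = 5*π.
  (u')² squared terms: (3)²·∫cos(x)² dx = 9·π/2 = 9*π/2;  (5)²·∫sin(5x)² dx = 25·π/2 = 25*π/2.
  (u')² cross terms: 2·(3)·(5)·∫cos(x)·sin(5x) dx = 30·(0) = 0.
  So ∫_0^π (u')² dx = 9*π/2 + 25*π/2 + 0 = 17*π.
||u||_{H^1}^2 = (5*π) + (17*π) = 22*π.


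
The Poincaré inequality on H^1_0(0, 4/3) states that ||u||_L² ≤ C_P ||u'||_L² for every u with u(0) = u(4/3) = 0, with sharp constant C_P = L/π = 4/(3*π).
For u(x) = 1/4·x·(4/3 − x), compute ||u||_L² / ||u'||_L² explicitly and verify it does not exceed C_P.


||u||_L² / ||u'||_L² = 2*sqrt(10)/15 < C_P = 4/(3*π).

u(x) = 1/4·x·(4/3 − x), so u'(x) = 1/3 - x/2.
u(x) = 1/4·x·(4/3 − x) vanishes at x = 0 and x = 4/3, so u ∈ H^1_0(0, 4/3). Differentiate via the product rule and integrate the resulting polynomials term by term.
  ∫_0^4/3 u² dx = ∫_0^4/3 (x^4/16 - x^3/6 + x^2/9) dx. Term by term:
    ∫_0^4/3 x^4/16 dx = 64/1215;  ∫_0^4/3 -x^3/6 dx = -32/243;  ∫_0^4/3 x^2/9 dx = 64/729.
  Sum: 64/1215 − 32/243 + 64/729 = 32/3645.
  ∫_0^4/3 (u')² dx = ∫_0^4/3 (x^2/4 - x/3 + 1/9) dx. Term by term:
    ∫_0^4/3 x^2/4 dx = 16/81;  ∫_0^4/3 -x/3 dx = -8/27;  ∫_0^4/3 1/9 dx = 4/27.
  Sum: 16/81 − 8/27 + 4/27 = 4/81.
∫_0^4/3 u² dx = 32/3645, so ||u||_L² = 4*sqrt(10)/135.
∫_0^4/3 (u')² dx = 4/81, so ||u'||_L² = 2/9.
Ratio ||u||_L² / ||u'||_L² = 2*sqrt(10)/15.
Sharp Poincaré constant on H^1_0(0, 4/3) is C_P = L/π = 4/(3*π), achieved by sin(3*π/4·x).
A polynomial bump cannot attain the sharp Poincaré constant (only the first sine eigenfunction does), so the ratio is strictly less than C_P, consistent with ||u||_L² ≤ C_P ||u'||_L².


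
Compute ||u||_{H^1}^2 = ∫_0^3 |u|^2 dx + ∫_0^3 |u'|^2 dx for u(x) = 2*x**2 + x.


||u||_{H^1}^2 = 2337/5

The H^1 norm (squared) on an interval (0, L) is
  ||u||_{H^1}^2 = ∫_0^L u(x)^2 dx + ∫_0^L u'(x)^2 dx.
Compute u'(x) = 4*x + 1.
Then u(x)^2 = 4*x**4 + 4*x**3 + x**2 and u'(x)^2 = 16*x**2 + 8*x + 1.
Integrate each monomial from 0 to 3 using ∫_0^3 c·x^n dx = c·3^(n+1)/(n+1):
  ∫_0^3 u(x)^2 dx = ∫_0^3 (4*x^4 + 4*x^3 + x^2) dx. Term by term:
    ∫_0^3 4*x^4 dx = 972/5;  ∫_0^3 4*x^3 dx = 81;  ∫_0^3 x^2 dx = 9.
  Sum: 972/5 + 81 + 9 = 1422/5.
  ∫_0^3 u'(x)^2 dx = ∫_0^3 (16*x^2 + 8*x + 1) dx. Term by term:
    ∫_0^3 16*x^2 dx = 144;  ∫_0^3 8*x dx = 36;  ∫_0^3 1 dx = 3.
  Sum: 144 + 36 + 3 = 183.
Adding: ||u||_{H^1}^2 = 1422/5 + 183 = 2337/5.


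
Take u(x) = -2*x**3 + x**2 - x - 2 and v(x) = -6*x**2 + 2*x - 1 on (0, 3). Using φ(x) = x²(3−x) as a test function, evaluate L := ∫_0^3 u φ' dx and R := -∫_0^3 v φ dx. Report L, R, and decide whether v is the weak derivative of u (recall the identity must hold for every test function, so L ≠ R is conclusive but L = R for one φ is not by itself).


LHS = 513/4, RHS = 513/4. Yes, v = u' weakly.

u(x) = -2*x**3 + x**2 - x - 2, classical derivative u'(x) = -6*x**2 + 2*x - 1.
φ(x) = x²(3−x), so φ'(x) = 3*x*(2 - x).
Note φ(0) = φ(3) = 0, so the boundary term u·φ vanishes.
LHS = ∫_0^3 u(x) φ'(x) dx = ∫_0^3 (6*x^5 - 15*x^4 + 9*x^3 - 12*x) dx. Term by term:
  ∫_0^3 6*x^5 dx = 729;  ∫_0^3 -15*x^4 dx = -729;  ∫_0^3 9*x^3 dx = 729/4;
  ∫_0^3 -12*x dx = -54.
Sum: 729 − 729 + 729/4 − 54 = 513/4.
So LHS = 513/4.
∫_0^3 v(x) φ(x) dx = ∫_0^3 (6*x^5 - 20*x^4 + 7*x^3 - 3*x^2) dx. Term by term:
  ∫_0^3 6*x^5 dx = 729;  ∫_0^3 -20*x^4 dx = -972;  ∫_0^3 7*x^3 dx = 567/4;
  ∫_0^3 -3*x^2 dx = -27.
Sum: 729 − 972 + 567/4 − 27 = -513/4.
So RHS = -∫_0^3 v(x) φ(x) dx = 513/4.
LHS = RHS, so the identity holds for this test φ.
Moreover u is smooth here and v(x) = u'(x) = -6*x**2 + 2*x - 1 pointwise, so the identity holds for every test function. Hence v is the weak derivative of u.


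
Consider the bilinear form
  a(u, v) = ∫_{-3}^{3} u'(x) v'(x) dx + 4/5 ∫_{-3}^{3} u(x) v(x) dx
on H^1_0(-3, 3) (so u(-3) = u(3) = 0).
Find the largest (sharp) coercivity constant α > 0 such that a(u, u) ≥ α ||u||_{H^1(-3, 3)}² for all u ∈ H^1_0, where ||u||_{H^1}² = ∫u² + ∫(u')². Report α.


α = (π^2 + 144/5)/(π^2 + 36)

Coercivity of a(·,·) on H^1_0(-3, 3) means a(u, u) ≥ α ||u||_{H^1}² for every u ∈ H^1_0.
The interval has length L = 6, and Poincaré/coercivity depend only on L. Here a(u, u) = ∫(u')² + (4/5)·∫u².
Here 0 < c = 4/5 < 1. The condition a(u,u) ≥ α||u||_{H^1}² reads (1−α)∫(u')² ≥ (α−c)∫u². Any admissible α is ≤ 1 (rapidly oscillating u have ∫u²/∫(u')² → 0), and α = 1 would force 0 ≥ (1−c)∫u², impossible since c < 1; so 1−α > 0. By the sharp Poincaré inequality on H^1_0 of an interval of length L, ∫(u')² ≥ (π/L)²∫u² with equality for the first sine mode sin(π(x−x₀)/L) (x₀ the left endpoint), so the inequality holds for all u iff (1−α)(π/L)² ≥ α − c, i.e. α ≤ ((π/L)² + c)/((π/L)² + 1) = (1 + c(L/π)²)/(1 + (L/π)²). With (π/L)² = π^2/36 and c = 4/5, the largest admissible constant is α = ((π/L)² + c)/((π/L)² + 1).
Simplifying, α = (π^2 + 144/5)/(π^2 + 36).


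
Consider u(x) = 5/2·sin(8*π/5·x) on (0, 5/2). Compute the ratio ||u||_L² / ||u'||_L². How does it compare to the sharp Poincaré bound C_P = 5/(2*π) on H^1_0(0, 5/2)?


||u||_L² / ||u'||_L² = 5/(8*π) < C_P = 5/(2*π).

u(x) = 5/2·sin(8*π/5·x), so u'(x) = 4*π*cos(8*π*x/5).
Writing u(x) = A·sin(kπx/L) with A = 5/2 and k = 4, use ∫_0^L sin²(kπx/L) dx = L/2 and ∫_0^L cos²(kπx/L) dx = L/2.
u² = 25/4·sin²(8*π/5·x) and (u')² = 16*π^2·cos²(8*π/5·x), and each of sin², cos² integrates to L/2 = 5/4 over (0, 5/2).
∫_0^5/2 u² dx = 125/16, so ||u||_L² = 5*sqrt(5)/4.
∫_0^5/2 (u')² dx = 20*π^2, so ||u'||_L² = 2*sqrt(5)*π.
Ratio ||u||_L² / ||u'||_L² = 5/(8*π).
Sharp Poincaré constant on H^1_0(0, 5/2) is C_P = L/π = 5/(2*π), achieved by sin(2*π/5·x).
This is the k = 4 harmonic; the ratio L/(kπ) is strictly less than C_P = L/π, consistent with the sharp inequality ||u||_L² ≤ C_P ||u'||_L².


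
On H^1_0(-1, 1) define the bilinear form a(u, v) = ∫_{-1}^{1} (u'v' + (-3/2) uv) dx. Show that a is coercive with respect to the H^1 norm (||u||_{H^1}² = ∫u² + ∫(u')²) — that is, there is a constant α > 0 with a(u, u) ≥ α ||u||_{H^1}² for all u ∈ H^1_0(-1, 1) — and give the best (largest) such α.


α = (-6 + π^2)/(4 + π^2)

Coercivity of a(·,·) on H^1_0(-1, 1) means a(u, u) ≥ α ||u||_{H^1}² for every u ∈ H^1_0.
The interval has length L = 2, and Poincaré/coercivity depend only on L. Here a(u, u) = ∫(u')² + (-3/2)·∫u².
Here c = -3/2 < 0 with |c| < (π/L)² = π^2/4, so coercivity still holds. The condition a(u,u) ≥ α||u||_{H^1}² reads (1−α)∫(u')² ≥ (α−c)∫u². Any admissible α is ≤ 1 (rapidly oscillating u have ∫u²/∫(u')² → 0), and α = 1 would force 0 ≥ (1−c)∫u², impossible since c < 1; so 1−α > 0. By the sharp Poincaré inequality on H^1_0 of an interval of length L, ∫(u')² ≥ (π/L)²∫u² with equality for the first sine mode sin(π(x−x₀)/L) (x₀ the left endpoint), so the inequality holds for all u iff (1−α)(π/L)² ≥ α − c, i.e. α ≤ ((π/L)² + c)/((π/L)² + 1) = (1 + c(L/π)²)/(1 + (L/π)²). (Direct route, valid since c ≤ 0: Poincaré gives c∫u² ≥ c(L/π)²∫(u')², so a(u,u) ≥ (1 + c(L/π)²)∫(u')², while ||u||_{H^1}² ≤ (1 + (L/π)²)∫(u')²; dividing yields the same α.) With (π/L)² = π^2/4 and c = -3/2, the largest admissible constant is α = ((π/L)² + c)/((π/L)² + 1).
Simplifying, α = (-6 + π^2)/(4 + π^2).


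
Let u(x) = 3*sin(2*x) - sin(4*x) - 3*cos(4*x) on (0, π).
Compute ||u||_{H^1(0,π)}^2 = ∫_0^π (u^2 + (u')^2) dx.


||u||_{H^1(0,π)}^2 = 215*π/2

u'(x) = 12*sin(4*x) + 6*cos(2*x) - 4*cos(4*x).
Expand u² and (u')² and integrate term by term on (0, π), using: for integers n ≥ 1, ∫_0^π sin²(nx) dx = ∫_0^π cos²(nx) dx = π/2; for n ≠ n', ∫_0^π sin(nx)sin(n'x) dx = ∫_0^π cos(nx)cos(n'x) dx = 0; and by product-to-sum, ∫_0^π sin(nx)cos(n'x) dx = ½∫_0^π [sin((n+n')x) + sin((n−n')x)] dx, which is 0 when n+n' is even and 2n/(n²−n'²) when n+n' is odd (it need not vanish on (0, π)).
  u² squared terms: (-1)²·∫sin(4x)² dx = 1·π/2 = π/2;  (-3)²·∫cos(4x)² dx = 9·π/2 = 9*π/2;  (3)²·∫sin(2x)² dx = 9·π/2 = 9*π/2.
  u² cross terms: 2·(-1)·(-3)·∫sin(4x)·cos(4x) dx = 6·(0) = 0;  2·(-1)·(3)·∫sin(4x)·sin(2x) dx = -6·(0) = 0;  2·(-3)·(3)·∫cos(4x)·sin(2x) dx = -18·(0) = 0.
  So ∫_0^π u² dx = π/2 + 9*π/2 + 9*π/2 + 0 + 0 + 0 = 19*π/2.
  (u')² squared terms: (-4)²·∫cos(4x)² dx = 16·π/2 = 8*π;  (6)²·∫cos(2x)² dx = 36·π/2 = 18*π;  (12)²·∫sin(4x)² dx = 144·π/2 = 72*π.
  (u')² cross terms: 2·(-4)·(6)·∫cos(4x)·cos(2x) dx = -48·(0) = 0;  2·(-4)·(12)·∫cos(4x)·sin(4x) dx = -96·(0) = 0;  2·(6)·(12)·∫cos(2x)·sin(4x) dx = 144·(0) = 0.
  So ∫_0^π (u')² dx = 8*π + 18*π + 72*π + 0 + 0 + 0 = 98*π.
||u||_{H^1}^2 = (19*π/2) + (98*π) = 215*π/2.


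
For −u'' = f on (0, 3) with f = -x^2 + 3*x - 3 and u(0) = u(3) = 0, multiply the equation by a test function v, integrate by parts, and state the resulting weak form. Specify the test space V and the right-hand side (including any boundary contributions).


V = H^1_0(0, 3) (so v(0) = v(3) = 0); weak form: ∫_0^3 u'v' dx = ∫_0^3 (-x^2 + 3*x - 3) v dx for all v ∈ V.

Multiply both sides by a test function v and integrate from 0 to 3:
  ∫_0^3 −u''(x) v(x) dx = ∫_0^3 f(x) v(x) dx.
Integrate the LHS by parts once:
  ∫_0^3 −u'' v dx = −[u'(x) v(x)]_0^3 + ∫_0^3 u'(x) v'(x) dx.
Thus ∫_0^3 u'(x) v'(x) dx = ∫_0^3 f(x) v(x) dx + [u'(x) v(x)]_0^3.
Choose V so that boundary terms are either known or forced to vanish.
u is Dirichlet: u(0) = u(3) = 0. Let V = H^1_0(0, 3); then v(0) = v(3) = 0, and [u' v]_0^3 = 0.
Weak formulation: find u (satisfying any essential BC) such that ∫_0^3 u'(x) v'(x) dx = ∫_0^3 f v dx for all v ∈ V.
Substituting f(x) = -x^2 + 3*x - 3, the right-hand side is ∫_0^3 (-x^2 + 3*x - 3) v dx.


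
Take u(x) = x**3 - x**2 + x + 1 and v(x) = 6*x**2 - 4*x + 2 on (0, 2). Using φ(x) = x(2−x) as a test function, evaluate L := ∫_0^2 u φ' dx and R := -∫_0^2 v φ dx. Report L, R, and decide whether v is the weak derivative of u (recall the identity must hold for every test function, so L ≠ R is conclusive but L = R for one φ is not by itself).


LHS = -52/15, RHS = -104/15. No, v is not the weak derivative of u.

u(x) = x**3 - x**2 + x + 1, classical derivative u'(x) = 3*x**2 - 2*x + 1.
φ(x) = x(2−x), so φ'(x) = 2 - 2*x.
Note φ(0) = φ(2) = 0, so the boundary term u·φ vanishes.
LHS = ∫_0^2 u(x) φ'(x) dx = ∫_0^2 (-2*x^4 + 4*x^3 - 4*x^2 + 2) dx. Term by term:
  ∫_0^2 -2*x^4 dx = -64/5;  ∫_0^2 4*x^3 dx = 16;  ∫_0^2 -4*x^2 dx = -32/3;
  ∫_0^2 2 dx = 4.
Sum: -64/5 + 16 − 32/3 + 4 = -52/15.
So LHS = -52/15.
∫_0^2 v(x) φ(x) dx = ∫_0^2 (-6*x^4 + 16*x^3 - 10*x^2 + 4*x) dx. Term by term:
  ∫_0^2 -6*x^4 dx = -192/5;  ∫_0^2 16*x^3 dx = 64;  ∫_0^2 -10*x^2 dx = -80/3;
  ∫_0^2 4*x dx = 8.
Sum: -192/5 + 64 − 80/3 + 8 = 104/15.
So RHS = -∫_0^2 v(x) φ(x) dx = -104/15.
LHS − RHS = 52/15 ≠ 0, so the identity fails.
(For a valid weak derivative the identity must hold for EVERY test function, in particular this one. The failure shows v is NOT the weak derivative of u.)
Correct weak derivative would be u'(x) = 3*x**2 - 2*x + 1.


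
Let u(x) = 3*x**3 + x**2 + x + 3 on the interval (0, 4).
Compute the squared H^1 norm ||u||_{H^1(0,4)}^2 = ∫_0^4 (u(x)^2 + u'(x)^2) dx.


||u||_{H^1}^2 = 4988152/105

The H^1 norm (squared) on an interval (0, L) is
  ||u||_{H^1}^2 = ∫_0^L u(x)^2 dx + ∫_0^L u'(x)^2 dx.
Compute u'(x) = 9*x**2 + 2*x + 1.
Then u(x)^2 = 9*x**6 + 6*x**5 + 7*x**4 + 20*x**3 + 7*x**2 + 6*x + 9 and u'(x)^2 = 81*x**4 + 36*x**3 + 22*x**2 + 4*x + 1.
Integrate each monomial from 0 to 4 using ∫_0^4 c·x^n dx = c·4^(n+1)/(n+1):
  ∫_0^4 u(x)^2 dx = ∫_0^4 (9*x^6 + 6*x^5 + 7*x^4 + 20*x^3 + 7*x^2 + 6*x + 9) dx. Term by term:
    ∫_0^4 9*x^6 dx = 147456/7;  ∫_0^4 6*x^5 dx = 4096;  ∫_0^4 7*x^4 dx = 7168/5;
    ∫_0^4 20*x^3 dx = 1280;  ∫_0^4 7*x^2 dx = 448/3;  ∫_0^4 6*x dx = 48;
    ∫_0^4 9 dx = 36.
  Sum: 147456/7 + 4096 + 7168/5 + 1280 + 448/3 + 48 + 36 = 2951348/105.
  ∫_0^4 u'(x)^2 dx = ∫_0^4 (81*x^4 + 36*x^3 + 22*x^2 + 4*x + 1) dx. Term by term:
    ∫_0^4 81*x^4 dx = 82944/5;  ∫_0^4 36*x^3 dx = 2304;  ∫_0^4 22*x^2 dx = 1408/3;
    ∫_0^4 4*x dx = 32;  ∫_0^4 1 dx = 4.
  Sum: 82944/5 + 2304 + 1408/3 + 32 + 4 = 290972/15.
Adding: ||u||_{H^1}^2 = 2951348/105 + 290972/15 = 4988152/105.


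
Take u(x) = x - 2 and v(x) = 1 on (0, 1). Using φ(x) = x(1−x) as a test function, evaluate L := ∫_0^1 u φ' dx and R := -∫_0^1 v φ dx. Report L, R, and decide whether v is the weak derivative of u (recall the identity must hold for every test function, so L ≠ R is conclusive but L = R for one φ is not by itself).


LHS = -1/6, RHS = -1/6. Yes, v = u' weakly.

u(x) = x - 2, classical derivative u'(x) = 1.
φ(x) = x(1−x), so φ'(x) = 1 - 2*x.
Note φ(0) = φ(1) = 0, so the boundary term u·φ vanishes.
LHS = ∫_0^1 u(x) φ'(x) dx = ∫_0^1 (-2*x^2 + 5*x - 2) dx. Term by term:
  ∫_0^1 -2*x^2 dx = -2/3;  ∫_0^1 5*x dx = 5/2;  ∫_0^1 -2 dx = -2.
Sum: -2/3 + 5/2 − 2 = -1/6.
So LHS = -1/6.
∫_0^1 v(x) φ(x) dx = ∫_0^1 (-x^2 + x) dx. Term by term:
  ∫_0^1 -x^2 dx = -1/3;  ∫_0^1 x dx = 1/2.
Sum: -1/3 + 1/2 = 1/6.
So RHS = -∫_0^1 v(x) φ(x) dx = -1/6.
LHS = RHS, so the identity holds for this test φ.
Moreover u is smooth here and v(x) = u'(x) = 1 pointwise, so the identity holds for every test function. Hence v is the weak derivative of u.


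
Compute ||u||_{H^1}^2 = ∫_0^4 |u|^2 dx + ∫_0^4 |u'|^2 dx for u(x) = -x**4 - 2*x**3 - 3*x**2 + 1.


||u||_{H^1}^2 = 59012972/315

The H^1 norm (squared) on an interval (0, L) is
  ||u||_{H^1}^2 = ∫_0^L u(x)^2 dx + ∫_0^L u'(x)^2 dx.
Compute u'(x) = -4*x**3 - 6*x**2 - 6*x.
Then u(x)^2 = x**8 + 4*x**7 + 10*x**6 + 12*x**5 + 7*x**4 - 4*x**3 - 6*x**2 + 1 and u'(x)^2 = 16*x**6 + 48*x**5 + 84*x**4 + 72*x**3 + 36*x**2.
Integrate each monomial from 0 to 4 using ∫_0^4 c·x^n dx = c·4^(n+1)/(n+1):
  ∫_0^4 u(x)^2 dx = ∫_0^4 (x^8 + 4*x^7 + 10*x^6 + 12*x^5 + 7*x^4 - 4*x^3 - 6*x^2 + 1) dx. Term by term:
    ∫_0^4 x^8 dx = 262144/9;  ∫_0^4 4*x^7 dx = 32768;  ∫_0^4 10*x^6 dx = 163840/7;
    ∫_0^4 12*x^5 dx = 8192;  ∫_0^4 7*x^4 dx = 7168/5;  ∫_0^4 -4*x^3 dx = -256;
    ∫_0^4 -6*x^2 dx = -128;  ∫_0^4 1 dx = 4.
  Sum: 262144/9 + 32768 + 163840/7 + 8192 + 7168/5 − 256 − 128 + 4 = 29782124/315.
  ∫_0^4 u'(x)^2 dx = ∫_0^4 (16*x^6 + 48*x^5 + 84*x^4 + 72*x^3 + 36*x^2) dx. Term by term:
    ∫_0^4 16*x^6 dx = 262144/7;  ∫_0^4 48*x^5 dx = 32768;  ∫_0^4 84*x^4 dx = 86016/5;
    ∫_0^4 72*x^3 dx = 4608;  ∫_0^4 36*x^2 dx = 768.
  Sum: 262144/7 + 32768 + 86016/5 + 4608 + 768 = 3247872/35.
Adding: ||u||_{H^1}^2 = 29782124/315 + 3247872/35 = 59012972/315.
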